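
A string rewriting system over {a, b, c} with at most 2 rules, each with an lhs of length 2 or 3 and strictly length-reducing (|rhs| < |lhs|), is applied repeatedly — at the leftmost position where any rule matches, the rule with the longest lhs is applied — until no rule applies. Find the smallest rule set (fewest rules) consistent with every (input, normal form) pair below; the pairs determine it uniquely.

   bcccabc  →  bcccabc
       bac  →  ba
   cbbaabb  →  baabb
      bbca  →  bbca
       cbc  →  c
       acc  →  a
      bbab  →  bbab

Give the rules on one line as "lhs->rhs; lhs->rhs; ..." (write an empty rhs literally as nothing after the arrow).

ac->a; cb->

  | bcccabc
  | bac => ba
  | cbbaabb => baabb
  | bbca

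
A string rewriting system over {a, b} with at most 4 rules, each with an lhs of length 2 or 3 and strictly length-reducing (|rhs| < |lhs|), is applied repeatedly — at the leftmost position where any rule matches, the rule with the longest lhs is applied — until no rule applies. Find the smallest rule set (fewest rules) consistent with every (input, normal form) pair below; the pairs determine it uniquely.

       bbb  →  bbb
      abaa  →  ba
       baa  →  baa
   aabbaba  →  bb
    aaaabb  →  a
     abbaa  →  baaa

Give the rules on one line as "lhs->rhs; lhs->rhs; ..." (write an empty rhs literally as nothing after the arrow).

  | bbb
  | abaa => ba
  | baa
  | aabbaba => abaaba => baba => bb

ab->; aba->b; abb->ba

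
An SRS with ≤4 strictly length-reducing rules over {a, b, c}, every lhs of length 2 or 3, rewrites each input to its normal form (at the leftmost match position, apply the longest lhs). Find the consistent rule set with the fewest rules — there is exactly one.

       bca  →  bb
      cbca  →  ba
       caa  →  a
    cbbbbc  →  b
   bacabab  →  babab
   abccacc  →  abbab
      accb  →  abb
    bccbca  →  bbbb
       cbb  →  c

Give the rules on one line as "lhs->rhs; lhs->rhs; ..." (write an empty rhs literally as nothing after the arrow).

bca->bb; ca->; cb->c; cc->b

  | bca => bb
  | cbca => cca => ba
  | caa => a
  | cbbbbc => cbbbc => cbbc => cbc => cc => b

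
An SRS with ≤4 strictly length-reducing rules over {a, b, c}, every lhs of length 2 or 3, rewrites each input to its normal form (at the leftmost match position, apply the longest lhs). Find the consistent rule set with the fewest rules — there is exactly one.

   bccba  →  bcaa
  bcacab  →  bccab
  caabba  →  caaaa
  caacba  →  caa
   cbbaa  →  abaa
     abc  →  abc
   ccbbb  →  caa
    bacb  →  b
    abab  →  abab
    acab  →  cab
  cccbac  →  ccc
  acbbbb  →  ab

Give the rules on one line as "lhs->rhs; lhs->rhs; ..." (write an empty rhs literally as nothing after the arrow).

ac->c; acb->; bb->a; cb->a

  | bccba => bcaa
  | bcacab => bccab
  | caabba => caaaa
  | caacba => caa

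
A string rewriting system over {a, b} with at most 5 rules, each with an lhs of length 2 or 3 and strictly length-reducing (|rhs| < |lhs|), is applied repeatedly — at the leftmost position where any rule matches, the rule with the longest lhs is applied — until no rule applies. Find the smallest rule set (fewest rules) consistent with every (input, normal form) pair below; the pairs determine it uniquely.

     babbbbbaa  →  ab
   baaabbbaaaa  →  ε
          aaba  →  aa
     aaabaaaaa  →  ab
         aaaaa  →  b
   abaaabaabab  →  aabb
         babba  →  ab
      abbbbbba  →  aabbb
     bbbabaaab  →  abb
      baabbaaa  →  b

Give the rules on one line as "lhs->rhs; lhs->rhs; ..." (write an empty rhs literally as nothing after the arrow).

aaa->b; ba->; baa->b; bba->ab

  | babbbbbaa => bbbbbaa => bbbaba => babba => bba => ab
  | baaabbbaaaa => babbbaaaa => bbbaaaa => babaaa => baaa => ba => ε
  | aaba => aa
  | aaabaaaaa => bbaaaaa => abaaaa => abaa => ab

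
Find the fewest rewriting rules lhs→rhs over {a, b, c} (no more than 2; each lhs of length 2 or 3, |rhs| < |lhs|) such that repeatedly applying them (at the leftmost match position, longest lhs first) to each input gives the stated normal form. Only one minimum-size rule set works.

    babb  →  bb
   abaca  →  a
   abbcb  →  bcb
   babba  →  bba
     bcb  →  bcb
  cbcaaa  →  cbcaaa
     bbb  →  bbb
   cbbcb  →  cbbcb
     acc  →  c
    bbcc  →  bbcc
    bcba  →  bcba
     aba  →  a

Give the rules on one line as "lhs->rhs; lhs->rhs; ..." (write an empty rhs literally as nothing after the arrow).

  | babb => bb
  | abaca => aca => a
  | abbcb => bcb
  | babba => bba

ab->; ac->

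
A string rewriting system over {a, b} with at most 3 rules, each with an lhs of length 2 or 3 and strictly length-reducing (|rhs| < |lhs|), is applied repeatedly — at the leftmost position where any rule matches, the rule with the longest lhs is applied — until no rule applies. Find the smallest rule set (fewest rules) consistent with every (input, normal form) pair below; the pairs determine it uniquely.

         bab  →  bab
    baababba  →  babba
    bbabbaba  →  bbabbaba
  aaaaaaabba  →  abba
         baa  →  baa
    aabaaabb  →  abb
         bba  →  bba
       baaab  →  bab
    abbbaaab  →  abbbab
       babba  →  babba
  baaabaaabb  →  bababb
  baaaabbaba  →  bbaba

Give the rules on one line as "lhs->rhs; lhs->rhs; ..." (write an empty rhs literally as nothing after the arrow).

aaa->a; aab->

  | bab
  | baababba => babba
  | bbabbaba
  | aaaaaaabba => aaaaabba => aaabba => abba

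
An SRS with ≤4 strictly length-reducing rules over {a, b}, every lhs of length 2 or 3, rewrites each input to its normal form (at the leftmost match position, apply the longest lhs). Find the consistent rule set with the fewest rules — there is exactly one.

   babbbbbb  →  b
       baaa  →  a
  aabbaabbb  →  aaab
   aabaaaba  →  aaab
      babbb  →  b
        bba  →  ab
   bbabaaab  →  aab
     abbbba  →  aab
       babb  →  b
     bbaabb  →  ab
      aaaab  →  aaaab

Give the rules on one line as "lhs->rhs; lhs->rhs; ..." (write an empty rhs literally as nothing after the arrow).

ba->b; baa->; bb->b; bba->ab

  | babbbbbb => bbbbbbb => bbbbbb => bbbbb => bbbb => bbb => bb => b
  | baaa => a
  | aabbaabbb => aaababbb => aaabbbb => aaabbb => aaabb => aaab
  | aabaaaba => aaaba => aaab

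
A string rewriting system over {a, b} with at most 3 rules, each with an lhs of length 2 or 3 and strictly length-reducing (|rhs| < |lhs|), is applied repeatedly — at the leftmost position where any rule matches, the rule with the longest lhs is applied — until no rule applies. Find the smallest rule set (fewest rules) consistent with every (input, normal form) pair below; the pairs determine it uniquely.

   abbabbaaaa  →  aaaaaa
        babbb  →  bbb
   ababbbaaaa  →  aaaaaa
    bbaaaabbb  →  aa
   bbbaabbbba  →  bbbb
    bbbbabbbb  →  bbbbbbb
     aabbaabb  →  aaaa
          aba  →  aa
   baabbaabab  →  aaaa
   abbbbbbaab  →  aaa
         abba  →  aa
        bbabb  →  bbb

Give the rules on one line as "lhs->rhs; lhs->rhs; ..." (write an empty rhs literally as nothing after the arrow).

ab->a; ba->

  | abbabbaaaa => ababbaaaa => aabbaaaa => aabaaaa => aaaaaa
  | babbb => bbb
  | ababbbaaaa => aabbbaaaa => aabbaaaa => aabaaaa => aaaaaa
  | bbaaaabbb => baaabbb => aabbb => aabb => aab => aa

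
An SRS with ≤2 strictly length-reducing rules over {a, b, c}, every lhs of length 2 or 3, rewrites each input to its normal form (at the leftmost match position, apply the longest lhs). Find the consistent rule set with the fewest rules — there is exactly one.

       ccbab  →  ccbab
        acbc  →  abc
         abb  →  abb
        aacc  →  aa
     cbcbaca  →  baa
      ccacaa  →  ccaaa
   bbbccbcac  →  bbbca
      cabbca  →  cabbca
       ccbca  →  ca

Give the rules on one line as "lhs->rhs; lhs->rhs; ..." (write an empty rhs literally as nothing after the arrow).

ac->a; cbc->

  | ccbab
  | acbc => abc
  | abb
  | aacc => aac => aa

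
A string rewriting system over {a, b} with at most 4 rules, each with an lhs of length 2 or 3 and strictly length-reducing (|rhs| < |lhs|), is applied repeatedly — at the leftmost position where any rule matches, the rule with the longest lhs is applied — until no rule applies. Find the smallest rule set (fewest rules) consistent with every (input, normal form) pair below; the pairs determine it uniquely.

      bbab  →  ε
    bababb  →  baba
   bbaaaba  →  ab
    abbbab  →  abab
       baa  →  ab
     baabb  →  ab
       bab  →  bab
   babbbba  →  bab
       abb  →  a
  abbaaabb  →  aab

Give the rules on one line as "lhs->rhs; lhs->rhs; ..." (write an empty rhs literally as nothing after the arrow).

  | bbab => bb => ε
  | bababb => baba
  | bbaaaba => baaba => abba => ab
  | abbbab => abab

baa->ab; bb->; bba->b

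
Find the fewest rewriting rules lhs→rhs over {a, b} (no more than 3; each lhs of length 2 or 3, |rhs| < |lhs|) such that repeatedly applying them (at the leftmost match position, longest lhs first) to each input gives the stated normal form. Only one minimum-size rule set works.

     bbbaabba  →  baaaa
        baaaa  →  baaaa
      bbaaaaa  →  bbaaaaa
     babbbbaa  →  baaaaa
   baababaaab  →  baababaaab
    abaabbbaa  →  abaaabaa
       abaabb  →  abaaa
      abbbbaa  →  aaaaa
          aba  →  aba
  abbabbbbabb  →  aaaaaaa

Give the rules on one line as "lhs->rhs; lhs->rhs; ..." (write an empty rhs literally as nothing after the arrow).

  | bbbaabba => baabba => baaaa
  | baaaa
  | bbaaaaa
  | babbbbaa => baabbaa => baaaaa

abb->aa; bbb->b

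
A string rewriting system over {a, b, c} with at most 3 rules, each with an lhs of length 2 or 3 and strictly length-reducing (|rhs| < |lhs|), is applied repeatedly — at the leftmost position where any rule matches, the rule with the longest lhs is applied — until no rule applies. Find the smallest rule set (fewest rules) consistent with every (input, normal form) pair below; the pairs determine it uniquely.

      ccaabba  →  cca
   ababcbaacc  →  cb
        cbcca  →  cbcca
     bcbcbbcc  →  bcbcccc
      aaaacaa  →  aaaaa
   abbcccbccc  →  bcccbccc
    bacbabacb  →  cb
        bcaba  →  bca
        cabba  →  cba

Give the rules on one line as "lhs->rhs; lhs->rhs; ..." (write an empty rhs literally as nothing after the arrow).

  | ccaabba => ccaba => cca
  | ababcbaacc => abcbaacc => cbaacc => cbac => cb
  | cbcca
  | bcbcbbcc => bcbcccc

ab->; ac->; bb->c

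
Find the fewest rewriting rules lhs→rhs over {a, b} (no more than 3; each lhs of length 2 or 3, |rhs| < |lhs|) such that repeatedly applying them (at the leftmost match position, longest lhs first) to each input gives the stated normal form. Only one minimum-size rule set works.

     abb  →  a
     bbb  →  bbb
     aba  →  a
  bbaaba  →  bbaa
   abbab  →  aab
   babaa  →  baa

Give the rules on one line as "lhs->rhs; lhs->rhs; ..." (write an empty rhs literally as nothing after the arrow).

  | abb => a
  | bbb
  | aba => a
  | bbaaba => bbaa

aba->a; abb->a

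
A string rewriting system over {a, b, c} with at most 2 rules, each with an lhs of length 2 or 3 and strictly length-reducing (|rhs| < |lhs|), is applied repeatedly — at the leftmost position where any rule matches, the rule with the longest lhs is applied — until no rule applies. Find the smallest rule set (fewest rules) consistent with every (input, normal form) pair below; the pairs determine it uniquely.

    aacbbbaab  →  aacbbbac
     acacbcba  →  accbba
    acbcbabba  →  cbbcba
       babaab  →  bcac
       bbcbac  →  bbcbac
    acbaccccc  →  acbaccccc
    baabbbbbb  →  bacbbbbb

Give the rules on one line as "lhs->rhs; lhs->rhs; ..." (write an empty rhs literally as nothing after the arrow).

  | aacbbbaab => aacbbbac
  | acacbcba => acabbba => accbba
  | acbcbabba => abbbabba => cbbabba => cbbcba
  | babaab => bcaab => bcac

ab->c; cbc->bb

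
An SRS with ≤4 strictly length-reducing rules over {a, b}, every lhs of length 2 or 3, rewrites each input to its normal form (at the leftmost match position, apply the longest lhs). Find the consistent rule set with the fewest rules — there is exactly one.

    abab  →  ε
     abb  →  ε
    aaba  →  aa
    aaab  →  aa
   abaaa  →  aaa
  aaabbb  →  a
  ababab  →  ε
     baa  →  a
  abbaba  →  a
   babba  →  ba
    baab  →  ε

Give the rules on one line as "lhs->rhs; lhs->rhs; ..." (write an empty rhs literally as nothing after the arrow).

ab->; abb->; baa->a

  | abab => ab => ε
  | abb => ε
  | aaba => aa
  | aaab => aa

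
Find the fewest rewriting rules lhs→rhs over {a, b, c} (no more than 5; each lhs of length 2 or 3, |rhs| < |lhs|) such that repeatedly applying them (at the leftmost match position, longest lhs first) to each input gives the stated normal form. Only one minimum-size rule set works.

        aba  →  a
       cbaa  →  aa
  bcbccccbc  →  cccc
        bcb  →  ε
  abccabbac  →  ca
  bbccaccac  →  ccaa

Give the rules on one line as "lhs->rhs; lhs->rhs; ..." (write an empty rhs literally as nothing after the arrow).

  | aba => a
  | cbaa => aa
  | bcbccccbc => cbccccbc => ccccbc => cccc
  | bcb => cb => ε

ab->; ac->a; bc->c; cb->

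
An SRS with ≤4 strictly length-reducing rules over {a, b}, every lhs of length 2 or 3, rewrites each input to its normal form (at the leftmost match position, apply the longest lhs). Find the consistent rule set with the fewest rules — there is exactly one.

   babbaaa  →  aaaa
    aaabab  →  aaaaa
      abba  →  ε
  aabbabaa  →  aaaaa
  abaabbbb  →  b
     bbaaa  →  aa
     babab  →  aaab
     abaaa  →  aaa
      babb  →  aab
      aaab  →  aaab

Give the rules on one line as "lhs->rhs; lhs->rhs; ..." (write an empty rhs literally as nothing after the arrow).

abb->b; ba->; bab->aa; bb->b

  | babbaaa => aabaaa => aaaa
  | aaabab => aaaaa
  | abba => ba => ε
  | aabbabaa => ababaa => aaaaa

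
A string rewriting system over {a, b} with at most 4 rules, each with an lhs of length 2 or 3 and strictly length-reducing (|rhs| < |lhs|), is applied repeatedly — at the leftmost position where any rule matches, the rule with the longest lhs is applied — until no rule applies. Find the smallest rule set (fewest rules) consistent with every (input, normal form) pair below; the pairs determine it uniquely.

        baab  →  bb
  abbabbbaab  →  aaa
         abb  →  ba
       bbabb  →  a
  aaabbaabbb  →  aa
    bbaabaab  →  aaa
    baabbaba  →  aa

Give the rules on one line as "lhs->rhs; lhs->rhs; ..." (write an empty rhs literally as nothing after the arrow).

  | baab => bb
  | abbabbbaab => baabbbaab => bbbbaab => bbaaab => aaaab => aaa
  | abb => ba
  | bbabb => aabb => aba => a

ab->; abb->ba; baa->b; bba->aa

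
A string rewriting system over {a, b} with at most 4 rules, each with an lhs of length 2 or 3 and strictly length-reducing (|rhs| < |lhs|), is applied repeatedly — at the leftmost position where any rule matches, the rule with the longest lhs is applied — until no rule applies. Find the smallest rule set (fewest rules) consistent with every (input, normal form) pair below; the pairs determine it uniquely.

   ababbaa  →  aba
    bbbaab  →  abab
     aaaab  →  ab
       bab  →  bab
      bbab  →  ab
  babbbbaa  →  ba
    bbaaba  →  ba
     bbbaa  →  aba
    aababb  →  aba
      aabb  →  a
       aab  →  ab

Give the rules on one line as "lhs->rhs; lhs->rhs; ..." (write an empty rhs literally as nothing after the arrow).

aa->a; aaa->; bb->a

  | ababbaa => abaaaa => aba
  | bbbaab => abaab => abab
  | aaaab => ab
  | bab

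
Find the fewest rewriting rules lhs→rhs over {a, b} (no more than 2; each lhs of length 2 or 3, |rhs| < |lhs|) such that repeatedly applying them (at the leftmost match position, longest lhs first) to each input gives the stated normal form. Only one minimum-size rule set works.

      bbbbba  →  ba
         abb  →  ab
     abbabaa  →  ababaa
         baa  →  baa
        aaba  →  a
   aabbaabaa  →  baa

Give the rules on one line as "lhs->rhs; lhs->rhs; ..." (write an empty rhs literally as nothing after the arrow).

aab->; bb->b

  | bbbbba => bbbba => bbba => bba => ba
  | abb => ab
  | abbabaa => ababaa
  | baa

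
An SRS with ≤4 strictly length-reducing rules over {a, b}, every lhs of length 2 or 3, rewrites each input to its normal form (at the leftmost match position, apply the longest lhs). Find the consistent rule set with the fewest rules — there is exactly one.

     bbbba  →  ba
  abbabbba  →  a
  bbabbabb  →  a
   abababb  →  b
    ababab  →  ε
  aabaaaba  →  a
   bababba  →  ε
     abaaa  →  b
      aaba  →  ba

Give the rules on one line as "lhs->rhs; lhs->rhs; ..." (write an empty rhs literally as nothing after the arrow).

  | bbbba => abba => ba
  | abbabbba => babbba => bbba => aba => a
  | bbabbabb => aabbabb => bbabb => aabb => bb => a
  | abababb => ababb => abb => b

aa->; aaa->b; ab->; bb->a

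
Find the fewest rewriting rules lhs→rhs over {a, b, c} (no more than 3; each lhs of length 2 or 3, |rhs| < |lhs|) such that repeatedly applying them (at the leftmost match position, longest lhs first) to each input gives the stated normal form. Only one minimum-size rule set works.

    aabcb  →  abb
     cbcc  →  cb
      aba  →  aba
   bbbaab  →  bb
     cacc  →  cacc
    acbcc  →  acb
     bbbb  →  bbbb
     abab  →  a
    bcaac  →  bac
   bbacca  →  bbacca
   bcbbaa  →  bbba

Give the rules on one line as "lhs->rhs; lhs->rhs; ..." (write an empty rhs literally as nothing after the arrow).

aa->a; bab->; bc->b

  | aabcb => abcb => abb
  | cbcc => cbc => cb
  | aba
  | bbbaab => bbbab => bb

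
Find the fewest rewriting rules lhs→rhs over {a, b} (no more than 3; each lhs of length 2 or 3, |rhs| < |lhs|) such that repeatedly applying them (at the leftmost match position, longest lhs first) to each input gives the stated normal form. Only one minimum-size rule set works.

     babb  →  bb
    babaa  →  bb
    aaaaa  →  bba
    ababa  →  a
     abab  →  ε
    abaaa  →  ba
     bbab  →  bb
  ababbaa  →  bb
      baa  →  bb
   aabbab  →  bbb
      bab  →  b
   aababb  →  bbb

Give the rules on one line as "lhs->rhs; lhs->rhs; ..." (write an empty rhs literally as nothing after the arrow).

  | babb => bb
  | babaa => baa => bb
  | aaaaa => baaa => bba
  | ababa => aba => a

aa->b; ab->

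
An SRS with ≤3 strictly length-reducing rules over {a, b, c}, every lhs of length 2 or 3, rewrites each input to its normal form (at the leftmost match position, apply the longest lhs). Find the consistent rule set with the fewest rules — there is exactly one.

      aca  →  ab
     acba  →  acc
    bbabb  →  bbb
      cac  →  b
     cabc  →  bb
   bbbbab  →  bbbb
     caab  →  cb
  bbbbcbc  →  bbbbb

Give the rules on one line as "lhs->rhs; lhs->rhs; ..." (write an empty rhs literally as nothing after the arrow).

  | aca => ab
  | acba => acc
  | bbabb => bcbb => bbb
  | cac => bc => b

ba->c; bc->b; ca->b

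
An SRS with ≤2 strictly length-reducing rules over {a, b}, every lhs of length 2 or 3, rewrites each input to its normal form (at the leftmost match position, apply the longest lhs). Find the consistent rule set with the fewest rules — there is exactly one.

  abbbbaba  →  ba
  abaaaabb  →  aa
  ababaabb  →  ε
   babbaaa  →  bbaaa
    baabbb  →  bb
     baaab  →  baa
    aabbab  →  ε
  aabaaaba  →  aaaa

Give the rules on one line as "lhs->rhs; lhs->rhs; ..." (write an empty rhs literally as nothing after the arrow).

ab->; bbb->b

  | abbbbaba => bbbaba => baba => ba
  | abaaaabb => aaaabb => aaab => aa
  | ababaabb => abaabb => aabb => ab => ε
  | babbaaa => bbaaa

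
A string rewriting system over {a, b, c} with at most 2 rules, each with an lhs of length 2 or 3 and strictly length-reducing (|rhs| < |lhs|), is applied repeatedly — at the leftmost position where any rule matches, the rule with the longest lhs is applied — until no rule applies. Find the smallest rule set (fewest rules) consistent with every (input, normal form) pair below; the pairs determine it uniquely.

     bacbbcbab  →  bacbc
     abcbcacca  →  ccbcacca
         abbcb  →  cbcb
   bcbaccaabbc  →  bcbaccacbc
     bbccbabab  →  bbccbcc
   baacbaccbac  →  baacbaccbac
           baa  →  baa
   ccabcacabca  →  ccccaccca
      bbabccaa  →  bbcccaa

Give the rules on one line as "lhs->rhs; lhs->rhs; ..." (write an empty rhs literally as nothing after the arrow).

ab->c; cbb->

  | bacbbcbab => bacbab => bacbc
  | abcbcacca => ccbcacca
  | abbcb => cbcb
  | bcbaccaabbc => bcbaccacbc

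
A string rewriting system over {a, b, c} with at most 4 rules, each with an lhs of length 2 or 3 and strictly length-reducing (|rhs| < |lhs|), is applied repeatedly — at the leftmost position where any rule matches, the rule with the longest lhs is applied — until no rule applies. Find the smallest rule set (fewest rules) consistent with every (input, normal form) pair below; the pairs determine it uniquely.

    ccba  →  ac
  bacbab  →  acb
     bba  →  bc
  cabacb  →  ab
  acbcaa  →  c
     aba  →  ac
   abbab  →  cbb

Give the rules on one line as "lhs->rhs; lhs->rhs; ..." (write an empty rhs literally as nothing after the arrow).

aa->c; abc->cb; ba->c; cc->a

  | ccba => aba => ac
  | bacbab => ccbab => abab => acb
  | bba => bc
  | cabacb => caccb => caab => ccb => ab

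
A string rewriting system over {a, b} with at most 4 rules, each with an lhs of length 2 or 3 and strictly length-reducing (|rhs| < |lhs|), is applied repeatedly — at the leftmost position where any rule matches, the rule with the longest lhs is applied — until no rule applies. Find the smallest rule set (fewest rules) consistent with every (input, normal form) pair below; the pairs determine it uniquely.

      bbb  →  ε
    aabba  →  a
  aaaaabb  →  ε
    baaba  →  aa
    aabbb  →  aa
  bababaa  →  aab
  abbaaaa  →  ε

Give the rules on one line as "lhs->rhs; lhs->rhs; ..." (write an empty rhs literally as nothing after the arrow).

  | bbb => ε
  | aabba => aaaa => a
  | aaaaabb => aabb => aaa => ε
  | baaba => baba => bba => aa

aaa->; ba->b; bb->a; bbb->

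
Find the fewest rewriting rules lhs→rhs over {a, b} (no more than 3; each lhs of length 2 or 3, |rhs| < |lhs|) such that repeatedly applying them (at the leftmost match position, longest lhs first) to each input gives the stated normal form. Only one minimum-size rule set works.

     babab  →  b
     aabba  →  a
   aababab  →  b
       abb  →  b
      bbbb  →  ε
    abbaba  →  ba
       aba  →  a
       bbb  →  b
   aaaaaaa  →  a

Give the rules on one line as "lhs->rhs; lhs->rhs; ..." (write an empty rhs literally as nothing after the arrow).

aa->; ab->; bb->

  | babab => bab => b
  | aabba => bba => a
  | aababab => babab => bab => b
  | abb => b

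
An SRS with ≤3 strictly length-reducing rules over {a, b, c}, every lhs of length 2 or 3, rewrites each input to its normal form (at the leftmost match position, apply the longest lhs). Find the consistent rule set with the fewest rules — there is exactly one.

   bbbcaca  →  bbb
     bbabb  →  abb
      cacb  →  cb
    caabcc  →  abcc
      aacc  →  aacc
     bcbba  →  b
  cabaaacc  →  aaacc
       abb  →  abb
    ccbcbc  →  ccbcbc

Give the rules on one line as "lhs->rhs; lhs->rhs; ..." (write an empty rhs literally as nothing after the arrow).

ba->a; ca->

  | bbbcaca => bbbca => bbb
  | bbabb => babb => abb
  | cacb => cb
  | caabcc => abcc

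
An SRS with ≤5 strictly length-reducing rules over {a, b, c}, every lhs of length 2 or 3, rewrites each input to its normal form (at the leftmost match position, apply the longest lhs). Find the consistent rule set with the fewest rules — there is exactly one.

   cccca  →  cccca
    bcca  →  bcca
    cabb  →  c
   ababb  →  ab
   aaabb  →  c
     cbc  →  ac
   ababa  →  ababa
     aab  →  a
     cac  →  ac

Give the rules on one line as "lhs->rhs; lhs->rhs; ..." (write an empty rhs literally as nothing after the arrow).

  | cccca
  | bcca
  | cabb => c
  | ababb => ab

aa->c; abb->; cac->ac; cb->a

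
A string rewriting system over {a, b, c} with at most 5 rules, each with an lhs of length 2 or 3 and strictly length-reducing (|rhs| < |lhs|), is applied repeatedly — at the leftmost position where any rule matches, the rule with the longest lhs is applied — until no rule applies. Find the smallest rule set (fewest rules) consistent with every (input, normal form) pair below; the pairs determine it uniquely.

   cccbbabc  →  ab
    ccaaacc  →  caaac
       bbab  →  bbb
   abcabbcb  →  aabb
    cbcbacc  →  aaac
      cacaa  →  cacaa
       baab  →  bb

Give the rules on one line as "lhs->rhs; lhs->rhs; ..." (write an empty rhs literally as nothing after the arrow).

ba->b; bc->; cb->a; cc->c

  | cccbbabc => ccbbabc => cbbabc => ababc => abbc => ab
  | ccaaacc => caaacc => caaac
  | bbab => bbb
  | abcabbcb => aabbcb => aabb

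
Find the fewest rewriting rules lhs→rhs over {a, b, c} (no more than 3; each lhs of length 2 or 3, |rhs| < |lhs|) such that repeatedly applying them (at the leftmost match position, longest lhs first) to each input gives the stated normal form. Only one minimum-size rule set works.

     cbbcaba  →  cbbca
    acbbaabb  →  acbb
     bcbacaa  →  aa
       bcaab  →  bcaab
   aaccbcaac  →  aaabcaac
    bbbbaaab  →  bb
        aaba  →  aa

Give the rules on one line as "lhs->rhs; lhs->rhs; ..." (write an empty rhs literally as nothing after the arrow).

  | cbbcaba => cbbca
  | acbbaabb => acbabb => acbb
  | bcbacaa => bccaa => baaa => aa
  | bcaab

ba->; cc->a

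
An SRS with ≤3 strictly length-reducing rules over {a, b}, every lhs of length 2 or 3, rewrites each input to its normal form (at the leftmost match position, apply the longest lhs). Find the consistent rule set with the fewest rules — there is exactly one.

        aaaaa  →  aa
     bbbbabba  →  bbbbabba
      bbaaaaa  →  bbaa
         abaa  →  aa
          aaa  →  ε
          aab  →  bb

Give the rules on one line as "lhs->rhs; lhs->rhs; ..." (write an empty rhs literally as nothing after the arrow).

  | aaaaa => aa
  | bbbbabba
  | bbaaaaa => bbaa
  | abaa => aa

aaa->; aab->bb; aba->a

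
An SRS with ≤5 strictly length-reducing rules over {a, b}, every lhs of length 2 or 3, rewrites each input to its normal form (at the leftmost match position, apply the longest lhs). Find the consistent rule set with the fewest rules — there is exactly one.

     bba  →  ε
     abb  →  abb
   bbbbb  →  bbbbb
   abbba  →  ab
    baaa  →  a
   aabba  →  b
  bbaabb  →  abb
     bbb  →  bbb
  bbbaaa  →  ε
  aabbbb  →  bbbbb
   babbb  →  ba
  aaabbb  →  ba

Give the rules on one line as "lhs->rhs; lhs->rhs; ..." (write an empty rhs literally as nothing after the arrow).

aa->b; baa->; bab->ba; bba->

  | bba => ε
  | abb
  | bbbbb
  | abbba => ab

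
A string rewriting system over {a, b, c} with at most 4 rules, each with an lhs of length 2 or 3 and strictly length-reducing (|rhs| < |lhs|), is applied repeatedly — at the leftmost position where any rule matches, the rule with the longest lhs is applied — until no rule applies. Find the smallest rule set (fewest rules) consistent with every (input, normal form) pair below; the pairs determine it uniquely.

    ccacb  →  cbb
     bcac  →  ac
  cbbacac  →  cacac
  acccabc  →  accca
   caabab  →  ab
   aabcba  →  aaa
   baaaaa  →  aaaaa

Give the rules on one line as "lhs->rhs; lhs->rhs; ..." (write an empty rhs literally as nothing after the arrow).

acb->aa; ba->a; bc->; caa->bb

  | ccacb => ccaa => cbb
  | bcac => ac
  | cbbacac => cbacac => cacac
  | acccabc => accca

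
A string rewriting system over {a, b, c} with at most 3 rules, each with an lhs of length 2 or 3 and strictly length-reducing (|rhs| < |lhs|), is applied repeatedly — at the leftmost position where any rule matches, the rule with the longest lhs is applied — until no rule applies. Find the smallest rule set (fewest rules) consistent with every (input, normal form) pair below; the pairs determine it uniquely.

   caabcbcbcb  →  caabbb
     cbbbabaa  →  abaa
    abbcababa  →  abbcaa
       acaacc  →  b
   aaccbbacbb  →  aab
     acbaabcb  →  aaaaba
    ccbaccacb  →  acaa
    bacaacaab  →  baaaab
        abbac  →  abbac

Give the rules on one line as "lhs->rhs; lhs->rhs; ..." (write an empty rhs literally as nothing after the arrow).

  | caabcbcbcb => caabacbcb => caabaacb => caabbb
  | cbbbabaa => abbabaa => abaa
  | abbcababa => abbcaa
  | acaacc => acbc => aac => b

aac->b; bab->; cb->a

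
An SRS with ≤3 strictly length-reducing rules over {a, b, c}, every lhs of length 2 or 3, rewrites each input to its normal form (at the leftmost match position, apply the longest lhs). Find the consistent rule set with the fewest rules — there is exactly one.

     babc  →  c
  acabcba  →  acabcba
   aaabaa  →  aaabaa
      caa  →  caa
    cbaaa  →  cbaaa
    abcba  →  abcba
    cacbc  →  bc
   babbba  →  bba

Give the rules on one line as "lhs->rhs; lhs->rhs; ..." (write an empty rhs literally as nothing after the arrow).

  | babc => c
  | acabcba
  | aaabaa
  | caa

bab->; cac->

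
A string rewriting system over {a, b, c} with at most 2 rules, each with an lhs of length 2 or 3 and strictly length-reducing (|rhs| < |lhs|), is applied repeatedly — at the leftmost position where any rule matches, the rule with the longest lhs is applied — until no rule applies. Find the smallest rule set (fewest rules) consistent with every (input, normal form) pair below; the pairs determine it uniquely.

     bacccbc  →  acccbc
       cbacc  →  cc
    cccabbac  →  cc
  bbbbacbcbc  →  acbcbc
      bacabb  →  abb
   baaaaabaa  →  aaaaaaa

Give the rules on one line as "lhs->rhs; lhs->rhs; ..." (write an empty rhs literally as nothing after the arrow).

  | bacccbc => acccbc
  | cbacc => cacc => cc
  | cccabbac => ccbbac => ccbac => ccac => cc
  | bbbbacbcbc => bbbacbcbc => bbacbcbc => bacbcbc => acbcbc

ba->a; ca->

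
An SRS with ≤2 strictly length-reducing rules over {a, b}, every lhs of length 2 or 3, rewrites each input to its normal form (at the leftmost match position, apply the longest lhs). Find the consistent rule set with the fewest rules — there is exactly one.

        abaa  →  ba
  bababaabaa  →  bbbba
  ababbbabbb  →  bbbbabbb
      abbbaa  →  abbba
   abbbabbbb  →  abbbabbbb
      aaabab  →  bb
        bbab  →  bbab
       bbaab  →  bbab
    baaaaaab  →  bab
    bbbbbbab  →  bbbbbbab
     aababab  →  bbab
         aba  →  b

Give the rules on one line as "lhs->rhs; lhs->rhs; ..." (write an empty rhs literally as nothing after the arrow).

  | abaa => ba
  | bababaabaa => bbbaabaa => bbbabaa => bbbba
  | ababbbabbb => bbbbabbb
  | abbbaa => abbba

aa->a; aba->b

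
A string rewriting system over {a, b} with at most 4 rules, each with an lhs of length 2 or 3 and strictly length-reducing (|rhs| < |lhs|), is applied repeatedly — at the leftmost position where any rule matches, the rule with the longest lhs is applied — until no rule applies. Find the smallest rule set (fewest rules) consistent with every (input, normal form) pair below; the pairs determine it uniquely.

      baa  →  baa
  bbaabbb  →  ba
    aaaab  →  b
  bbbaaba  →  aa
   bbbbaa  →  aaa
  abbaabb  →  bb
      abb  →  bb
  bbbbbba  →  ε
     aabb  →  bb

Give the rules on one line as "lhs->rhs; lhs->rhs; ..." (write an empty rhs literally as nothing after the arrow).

ab->b; bab->a; bba->; bbb->ba

  | baa
  | bbaabbb => abbb => bbb => ba
  | aaaab => aaab => aab => ab => b
  | bbbaaba => baaaba => baaba => baba => aa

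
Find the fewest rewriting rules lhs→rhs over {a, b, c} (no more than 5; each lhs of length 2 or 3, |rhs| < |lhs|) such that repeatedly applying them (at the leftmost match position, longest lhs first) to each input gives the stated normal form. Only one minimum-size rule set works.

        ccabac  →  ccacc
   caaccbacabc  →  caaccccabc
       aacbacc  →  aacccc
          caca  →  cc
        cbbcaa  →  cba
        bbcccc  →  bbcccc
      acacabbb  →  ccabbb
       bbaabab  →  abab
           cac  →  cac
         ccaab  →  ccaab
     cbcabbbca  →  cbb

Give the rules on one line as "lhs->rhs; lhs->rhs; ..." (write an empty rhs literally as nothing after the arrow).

aca->c; bac->cc; bba->; bca->

  | ccabac => ccacc
  | caaccbacabc => caaccccabc
  | aacbacc => aacccc
  | caca => cc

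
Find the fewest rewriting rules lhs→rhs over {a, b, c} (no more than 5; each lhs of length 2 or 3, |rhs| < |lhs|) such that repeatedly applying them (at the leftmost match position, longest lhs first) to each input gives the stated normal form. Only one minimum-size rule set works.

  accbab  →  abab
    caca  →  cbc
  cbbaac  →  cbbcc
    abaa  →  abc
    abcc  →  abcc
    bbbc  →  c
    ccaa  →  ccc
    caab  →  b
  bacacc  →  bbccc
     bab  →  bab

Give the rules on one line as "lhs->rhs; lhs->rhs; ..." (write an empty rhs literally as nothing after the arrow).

aa->c; aca->bc; bbb->; ccb->b

  | accbab => abab
  | caca => cbc
  | cbbaac => cbbcc
  | abaa => abc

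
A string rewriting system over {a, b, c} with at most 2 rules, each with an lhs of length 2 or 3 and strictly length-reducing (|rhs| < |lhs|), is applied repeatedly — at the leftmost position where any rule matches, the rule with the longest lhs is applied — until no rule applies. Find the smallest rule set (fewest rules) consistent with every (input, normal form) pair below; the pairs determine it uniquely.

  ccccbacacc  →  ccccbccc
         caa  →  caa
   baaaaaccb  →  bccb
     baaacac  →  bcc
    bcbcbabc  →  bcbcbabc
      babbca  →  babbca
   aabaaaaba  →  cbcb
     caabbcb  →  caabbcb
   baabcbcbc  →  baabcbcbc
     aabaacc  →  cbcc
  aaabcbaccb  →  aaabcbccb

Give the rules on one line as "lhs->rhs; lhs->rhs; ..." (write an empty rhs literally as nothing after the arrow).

  | ccccbacacc => ccccbcacc => ccccbccc
  | caa
  | baaaaaccb => baaaaccb => baaaccb => baaccb => baccb => bccb
  | baaacac => baacac => bacac => bcac => bcc

aba->cb; ac->c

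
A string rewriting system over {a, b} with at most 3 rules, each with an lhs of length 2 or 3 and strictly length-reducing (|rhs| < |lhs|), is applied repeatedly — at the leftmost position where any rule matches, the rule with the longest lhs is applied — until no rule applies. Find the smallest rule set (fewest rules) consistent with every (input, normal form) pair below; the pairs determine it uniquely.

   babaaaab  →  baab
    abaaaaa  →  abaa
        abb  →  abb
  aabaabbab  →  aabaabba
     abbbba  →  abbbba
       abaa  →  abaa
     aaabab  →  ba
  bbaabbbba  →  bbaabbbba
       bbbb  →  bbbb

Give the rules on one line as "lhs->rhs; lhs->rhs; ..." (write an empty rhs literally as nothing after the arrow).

  | babaaaab => baaaaab => baab
  | abaaaaa => abaa
  | abb
  | aabaabbab => aabaabba

aaa->; bab->ba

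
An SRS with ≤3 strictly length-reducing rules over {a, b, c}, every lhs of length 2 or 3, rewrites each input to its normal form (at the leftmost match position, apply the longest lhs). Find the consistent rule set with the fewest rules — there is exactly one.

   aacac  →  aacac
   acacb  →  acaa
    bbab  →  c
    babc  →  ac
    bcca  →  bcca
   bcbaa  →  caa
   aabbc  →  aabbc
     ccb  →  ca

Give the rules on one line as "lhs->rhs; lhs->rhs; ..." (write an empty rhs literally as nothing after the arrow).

ba->c; cb->a

  | aacac
  | acacb => acaa
  | bbab => bcb => ba => c
  | babc => cbc => ac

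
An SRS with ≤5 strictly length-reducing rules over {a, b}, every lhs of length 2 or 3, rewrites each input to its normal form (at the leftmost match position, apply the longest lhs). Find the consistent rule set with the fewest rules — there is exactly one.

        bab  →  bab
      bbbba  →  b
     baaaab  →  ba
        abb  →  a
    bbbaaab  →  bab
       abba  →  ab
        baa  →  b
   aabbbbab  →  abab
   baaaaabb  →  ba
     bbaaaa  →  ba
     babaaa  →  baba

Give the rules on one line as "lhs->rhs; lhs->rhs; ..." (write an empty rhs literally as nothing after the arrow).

  | bab
  | bbbba => bba => b
  | baaaab => baab => ba
  | abb => a

aa->; aab->a; bb->; bba->b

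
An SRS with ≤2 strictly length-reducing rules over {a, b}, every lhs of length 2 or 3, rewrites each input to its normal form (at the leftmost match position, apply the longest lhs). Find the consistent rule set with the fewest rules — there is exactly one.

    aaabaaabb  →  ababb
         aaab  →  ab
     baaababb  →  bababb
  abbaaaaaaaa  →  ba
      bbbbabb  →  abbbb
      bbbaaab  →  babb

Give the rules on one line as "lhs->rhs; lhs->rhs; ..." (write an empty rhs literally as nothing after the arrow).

aa->; bba->ab

  | aaabaaabb => abaaabb => ababb
  | aaab => ab
  | baaababb => bababb
  | abbaaaaaaaa => aabaaaaaaa => baaaaaaa => baaaaa => baaa => ba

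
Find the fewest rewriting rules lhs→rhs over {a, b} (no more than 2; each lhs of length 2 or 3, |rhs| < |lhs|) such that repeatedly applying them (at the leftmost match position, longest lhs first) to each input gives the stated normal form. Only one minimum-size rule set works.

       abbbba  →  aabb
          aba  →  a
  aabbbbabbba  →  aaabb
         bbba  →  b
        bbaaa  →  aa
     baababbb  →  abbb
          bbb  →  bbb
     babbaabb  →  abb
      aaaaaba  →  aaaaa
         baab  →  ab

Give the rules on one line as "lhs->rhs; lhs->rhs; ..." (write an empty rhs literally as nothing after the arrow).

ba->; bba->ab

  | abbbba => abbab => aabb
  | aba => a
  | aabbbbabbba => aabbabbbba => aaabbbbba => aaabbbab => aaababb => aaabb
  | bbba => bab => b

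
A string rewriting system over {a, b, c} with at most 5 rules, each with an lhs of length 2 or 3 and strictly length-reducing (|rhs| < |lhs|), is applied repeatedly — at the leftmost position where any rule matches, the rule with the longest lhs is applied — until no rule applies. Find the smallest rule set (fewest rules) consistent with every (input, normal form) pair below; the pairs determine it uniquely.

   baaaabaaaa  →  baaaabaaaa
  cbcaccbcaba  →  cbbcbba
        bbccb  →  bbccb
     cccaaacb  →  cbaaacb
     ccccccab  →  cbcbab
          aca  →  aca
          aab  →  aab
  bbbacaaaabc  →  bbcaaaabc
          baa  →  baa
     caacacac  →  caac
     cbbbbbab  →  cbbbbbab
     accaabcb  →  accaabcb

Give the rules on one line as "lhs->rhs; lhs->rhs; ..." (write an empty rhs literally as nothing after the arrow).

  | baaaabaaaa
  | cbcaccbcaba => cbbcbcaba => cbbcbba
  | bbccb
  | cccaaacb => cbaaacb

bac->c; cab->b; cac->b; ccc->cb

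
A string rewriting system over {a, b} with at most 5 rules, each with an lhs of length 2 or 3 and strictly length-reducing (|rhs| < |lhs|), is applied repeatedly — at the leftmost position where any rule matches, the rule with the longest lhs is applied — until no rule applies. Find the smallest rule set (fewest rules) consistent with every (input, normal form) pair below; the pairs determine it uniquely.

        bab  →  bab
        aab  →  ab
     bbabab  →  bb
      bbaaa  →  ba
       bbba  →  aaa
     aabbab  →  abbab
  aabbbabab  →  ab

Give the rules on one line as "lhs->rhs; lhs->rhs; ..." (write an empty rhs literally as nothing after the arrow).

aab->ab; aba->aa; baa->; bbb->aa

  | bab
  | aab => ab
  | bbabab => bbaab => bb
  | bbaaa => ba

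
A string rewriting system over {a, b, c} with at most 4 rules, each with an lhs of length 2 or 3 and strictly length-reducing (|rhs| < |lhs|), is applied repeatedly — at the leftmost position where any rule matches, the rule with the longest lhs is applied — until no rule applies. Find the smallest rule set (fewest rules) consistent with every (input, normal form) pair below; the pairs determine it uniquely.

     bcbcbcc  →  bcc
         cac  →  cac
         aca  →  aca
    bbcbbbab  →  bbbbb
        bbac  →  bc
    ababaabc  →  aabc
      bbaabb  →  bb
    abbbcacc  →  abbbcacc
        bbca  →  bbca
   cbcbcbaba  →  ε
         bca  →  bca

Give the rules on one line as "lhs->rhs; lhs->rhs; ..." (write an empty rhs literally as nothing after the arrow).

ba->; cb->b; cbc->c

  | bcbcbcc => bcbcc => bcc
  | cac
  | aca
  | bbcbbbab => bbbbbab => bbbbb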